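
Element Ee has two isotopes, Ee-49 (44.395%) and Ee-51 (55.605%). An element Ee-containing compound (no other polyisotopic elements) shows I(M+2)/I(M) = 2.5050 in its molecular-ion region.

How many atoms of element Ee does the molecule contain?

The M+2/M ratio from n Ee atoms is n · q/p = n · 0.55605/0.44395.
n = 2.5050 × 0.44395/0.55605 = 2.00 ≈ 2

2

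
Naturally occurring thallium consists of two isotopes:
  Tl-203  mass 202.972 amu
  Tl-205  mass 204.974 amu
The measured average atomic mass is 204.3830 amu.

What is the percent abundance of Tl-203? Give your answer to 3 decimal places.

With x = fraction of Tl-203 (so Tl-205 is 1 − x):
202.972·x + 204.974·(1 − x) = 204.3830
(202.972 − 204.974)·x = 204.3830 − 204.974
x = -0.5910 / -2.002 = 0.29520 → 29.520% Tl-203, 70.480% Tl-205.

29.520%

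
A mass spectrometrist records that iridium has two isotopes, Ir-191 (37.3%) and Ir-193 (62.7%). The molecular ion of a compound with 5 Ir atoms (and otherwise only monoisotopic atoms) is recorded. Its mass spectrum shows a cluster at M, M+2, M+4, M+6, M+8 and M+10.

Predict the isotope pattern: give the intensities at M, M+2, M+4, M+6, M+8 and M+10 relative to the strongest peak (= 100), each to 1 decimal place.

Expanding (0.373 + 0.627)^5:
P(M) = 0.373^5 = 0.007220
P(M+2) = 5 × 0.373^4 × 0.627^1 = 0.060684
P(M+4) = 10 × 0.373^3 × 0.627^2 = 0.204015
P(M+6) = 10 × 0.373^2 × 0.627^3 = 0.342942
P(M+8) = 5 × 0.373^1 × 0.627^4 = 0.288237
P(M+10) = 0.627^5 = 0.096903
The M+6 peak is largest (0.342942); scaling to 100 gives 2.1 : 17.7 : 59.5 : 100.0 : 84.0 : 28.3.

2.1 : 17.7 : 59.5 : 100.0 : 84.0 : 28.3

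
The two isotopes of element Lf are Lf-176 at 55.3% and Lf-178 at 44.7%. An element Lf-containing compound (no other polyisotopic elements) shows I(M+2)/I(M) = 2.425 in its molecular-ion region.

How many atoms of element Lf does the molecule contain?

3

With n Lf atoms, P(M+2)/P(M) = C(n,1)·p^(n−1)q / p^n = n·q/p = n · 0.447/0.553.
n = 2.425 × 0.553/0.447 = 3.00 ≈ 3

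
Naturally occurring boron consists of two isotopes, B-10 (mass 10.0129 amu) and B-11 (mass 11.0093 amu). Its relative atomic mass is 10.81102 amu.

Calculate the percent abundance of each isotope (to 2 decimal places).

B-10: 19.90%, B-11: 80.10%

With x = fraction of B-10 (so B-11 is 1 − x):
10.0129·x + 11.0093·(1 − x) = 10.81102
(10.0129 − 11.0093)·x = 10.81102 − 11.0093
x = -0.19828 / -0.9964 = 0.19900 → 19.90% B-10, 80.10% B-11.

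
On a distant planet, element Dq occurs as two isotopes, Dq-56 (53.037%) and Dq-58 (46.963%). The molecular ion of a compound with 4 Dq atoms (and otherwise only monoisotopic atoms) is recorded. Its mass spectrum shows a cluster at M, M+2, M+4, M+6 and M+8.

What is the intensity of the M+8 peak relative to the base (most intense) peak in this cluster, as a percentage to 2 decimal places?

Binomial terms of (0.53037 + 0.46963)^4: M 0.0791, M+2 0.2803, M+4 0.3722, M+6 0.2197, M+8 0.0486 → M+4 is the base peak.
P(M+4) = C(4,2) × 0.53037^2 × 0.46963^2 = 6 × 0.28129234 × 0.22055234 = 0.372238 (base)
P(M+8) = C(4,4) × 0.53037^0 × 0.46963^4 = 1 × 1.0000 × 0.04864333 = 0.048643
Relative intensity = 0.048643 / 0.372238 × 100 = 13.07

13.07%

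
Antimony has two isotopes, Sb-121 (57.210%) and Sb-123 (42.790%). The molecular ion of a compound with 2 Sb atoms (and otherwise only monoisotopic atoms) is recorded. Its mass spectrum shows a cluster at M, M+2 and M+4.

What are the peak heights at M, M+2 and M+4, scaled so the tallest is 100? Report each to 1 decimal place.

66.8 : 100.0 : 37.4

The 2 Sb atoms are independent, so intensities follow the terms of (0.57210 + 0.42790)^2.
P(M) = 0.57210^2 = 0.327298
P(M+2) = 2 × 0.57210^1 × 0.42790^1 = 0.489603
P(M+4) = 0.42790^2 = 0.183098
The M+2 peak is largest (0.489603); scaling to 100 gives 66.8 : 100.0 : 37.4.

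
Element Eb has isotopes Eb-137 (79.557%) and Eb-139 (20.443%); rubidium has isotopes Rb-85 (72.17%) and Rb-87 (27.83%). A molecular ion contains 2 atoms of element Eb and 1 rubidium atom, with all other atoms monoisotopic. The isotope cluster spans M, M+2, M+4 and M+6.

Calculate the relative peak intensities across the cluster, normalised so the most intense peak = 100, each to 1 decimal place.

Element Eb pattern (n=2): 0.63293162 : 0.32527675 : 0.04179162
Rubidium pattern (n=1): 0.7217 : 0.2783
Convolve the two distributions (both contribute in 2-u steps):
  M: 0.63293162×0.7217 = 0.456787
  M+2: 0.63293162×0.2783 + 0.32527675×0.7217 = 0.410897
  M+4: 0.32527675×0.2783 + 0.04179162×0.7217 = 0.120686
  M+6: 0.04179162×0.2783 = 0.011631
Scale to base peak (0.456787) = 100: 100.0 : 90.0 : 26.4 : 2.5

100.0 : 90.0 : 26.4 : 2.5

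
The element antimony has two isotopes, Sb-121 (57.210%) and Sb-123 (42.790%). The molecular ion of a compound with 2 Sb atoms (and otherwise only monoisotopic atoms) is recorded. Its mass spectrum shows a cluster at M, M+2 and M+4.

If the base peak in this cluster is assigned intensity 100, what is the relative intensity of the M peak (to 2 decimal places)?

(0.57210 + 0.42790)^2 gives M 0.3273, M+2 0.4896, M+4 0.1831; the largest is M+2.
P(M+2) = C(2,1) × 0.57210^1 × 0.42790^1 = 2 × 0.5721 × 0.4279 = 0.489603 (base)
P(M) = C(2,0) × 0.57210^2 × 0.42790^0 = 1 × 0.32729841 × 1.0000 = 0.327298
Relative intensity = 0.327298 / 0.489603 × 100 = 66.85

66.85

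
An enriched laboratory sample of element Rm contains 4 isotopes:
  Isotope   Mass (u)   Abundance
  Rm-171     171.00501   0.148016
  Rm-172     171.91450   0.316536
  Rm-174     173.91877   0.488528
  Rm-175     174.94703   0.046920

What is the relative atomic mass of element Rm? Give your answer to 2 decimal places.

Average mass = Σ (abundance × isotope mass) = 0.148016 × 171.00501 + 0.316536 × 171.91450 + 0.488528 × 173.91877 + 0.046920 × 174.94703
= 25.311478 + 54.417128 + 84.964189 + 8.208515 = 172.901310 u

172.90 u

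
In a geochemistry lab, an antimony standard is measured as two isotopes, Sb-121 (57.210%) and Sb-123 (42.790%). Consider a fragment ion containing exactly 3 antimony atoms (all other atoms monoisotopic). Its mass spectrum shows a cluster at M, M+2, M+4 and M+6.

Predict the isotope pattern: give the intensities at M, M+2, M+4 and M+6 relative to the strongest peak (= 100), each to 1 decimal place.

44.6 : 100.0 : 74.8 : 18.6

The 3 Sb atoms are independent, so intensities follow the terms of (0.57210 + 0.42790)^3.
P(M) = 0.57210^3 = 0.187247
P(M+2) = 3 × 0.57210^2 × 0.42790^1 = 0.420153
P(M+4) = 3 × 0.57210^1 × 0.42790^2 = 0.314252
P(M+6) = 0.42790^3 = 0.078348
The M+2 peak is largest (0.420153); scaling to 100 gives 44.6 : 100.0 : 74.8 : 18.6.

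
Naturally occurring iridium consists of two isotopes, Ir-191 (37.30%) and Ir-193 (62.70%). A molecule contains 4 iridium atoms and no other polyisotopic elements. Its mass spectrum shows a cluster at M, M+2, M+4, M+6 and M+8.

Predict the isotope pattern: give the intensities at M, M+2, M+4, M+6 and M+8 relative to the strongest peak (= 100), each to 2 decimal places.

5.26 : 35.39 : 89.23 : 100.00 : 42.02

Expanding (0.3730 + 0.6270)^4:
P(M) = 0.3730^4 = 0.019357
P(M+2) = 4 × 0.3730^3 × 0.6270^1 = 0.130153
P(M+4) = 6 × 0.3730^2 × 0.6270^2 = 0.328174
P(M+6) = 4 × 0.3730^1 × 0.6270^3 = 0.367766
P(M+8) = 0.6270^4 = 0.154550
The M+6 peak is largest (0.367766); scaling to 100 gives 5.26 : 35.39 : 89.23 : 100.00 : 42.02.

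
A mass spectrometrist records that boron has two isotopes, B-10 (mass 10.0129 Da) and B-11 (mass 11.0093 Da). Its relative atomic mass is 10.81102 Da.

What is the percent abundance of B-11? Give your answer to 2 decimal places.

Writing the weighted mean with unknown fraction x of B-10:
10.0129·x + 11.0093·(1 − x) = 10.81102
(10.0129 − 11.0093)·x = 10.81102 − 11.0093
x = -0.19828 / -0.9964 = 0.19900 → 19.90% B-10, 80.10% B-11.

80.10%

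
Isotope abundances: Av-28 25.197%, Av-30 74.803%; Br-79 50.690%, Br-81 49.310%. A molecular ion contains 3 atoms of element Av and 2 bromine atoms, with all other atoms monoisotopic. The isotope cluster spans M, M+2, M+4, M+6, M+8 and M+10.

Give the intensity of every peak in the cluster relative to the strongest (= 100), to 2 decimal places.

Element Av pattern (n=3): 0.01599729 : 0.14247476 : 0.42296859 : 0.41855935
Bromine pattern (n=2): 0.25694761 : 0.49990478 : 0.24314761
Convolve the two distributions (both contribute in 2-u steps):
  M: 0.01599729×0.25694761 = 0.004110
  M+2: 0.01599729×0.49990478 + 0.14247476×0.25694761 = 0.044606
  M+4: 0.01599729×0.24314761 + 0.14247476×0.49990478 + 0.42296859×0.25694761 = 0.183794
  M+6: 0.14247476×0.24314761 + 0.42296859×0.49990478 + 0.41855935×0.25694761 = 0.353634
  M+8: 0.42296859×0.24314761 + 0.41855935×0.49990478 = 0.312084
  M+10: 0.41855935×0.24314761 = 0.101772
Scale to base peak (0.353634) = 100: 1.16 : 12.61 : 51.97 : 100.00 : 88.25 : 28.78

1.16 : 12.61 : 51.97 : 100.00 : 88.25 : 28.78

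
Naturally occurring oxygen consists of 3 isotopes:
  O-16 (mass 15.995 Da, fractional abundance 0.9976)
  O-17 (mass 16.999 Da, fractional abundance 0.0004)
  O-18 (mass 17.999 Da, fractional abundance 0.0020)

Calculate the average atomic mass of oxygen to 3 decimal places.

Ar = Σ fᵢ·mᵢ = 0.9976 × 15.995 + 0.0004 × 16.999 + 0.0020 × 17.999
= 15.9566 + 0.0068 + 0.0360 = 15.9994 Da

15.999 Da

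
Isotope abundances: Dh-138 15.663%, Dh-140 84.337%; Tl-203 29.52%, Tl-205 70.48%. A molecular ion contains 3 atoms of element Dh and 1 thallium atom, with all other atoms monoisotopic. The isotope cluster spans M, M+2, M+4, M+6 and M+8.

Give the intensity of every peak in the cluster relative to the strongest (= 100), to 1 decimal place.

0.3 : 5.0 : 33.7 : 97.6 : 100.0

Element Dh pattern (n=3): 0.0038426 : 0.06207108 : 0.33422005 : 0.59986627
Thallium pattern (n=1): 0.2952 : 0.7048
Convolve the two distributions (both contribute in 2-u steps):
  M: 0.0038426×0.2952 = 0.001134
  M+2: 0.0038426×0.7048 + 0.06207108×0.2952 = 0.021032
  M+4: 0.06207108×0.7048 + 0.33422005×0.2952 = 0.142409
  M+6: 0.33422005×0.7048 + 0.59986627×0.2952 = 0.412639
  M+8: 0.59986627×0.7048 = 0.422786
Scale to base peak (0.422786) = 100: 0.3 : 5.0 : 33.7 : 97.6 : 100.0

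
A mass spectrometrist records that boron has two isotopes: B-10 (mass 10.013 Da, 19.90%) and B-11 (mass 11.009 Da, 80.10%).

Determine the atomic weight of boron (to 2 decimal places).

10.81 Da

The abundance-weighted mean is 0.1990 × 10.013 + 0.8010 × 11.009
= 1.9926 + 8.8182 = 10.8108 Da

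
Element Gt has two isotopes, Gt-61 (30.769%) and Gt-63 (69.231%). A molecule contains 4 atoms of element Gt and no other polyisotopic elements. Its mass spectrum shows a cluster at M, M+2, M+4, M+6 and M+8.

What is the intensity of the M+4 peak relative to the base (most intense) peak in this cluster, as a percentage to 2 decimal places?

Binomial terms of (0.30769 + 0.69231)^4: M 0.0090, M+2 0.0807, M+4 0.2723, M+6 0.4084, M+8 0.2297 → M+6 is the base peak.
P(M+6) = C(4,3) × 0.30769^1 × 0.69231^3 = 4 × 0.30769 × 0.33181943 = 0.408390 (base)
P(M+4) = C(4,2) × 0.30769^2 × 0.69231^2 = 6 × 0.09467314 × 0.47929314 = 0.272257
Relative intensity = 0.272257 / 0.408390 × 100 = 66.67

66.67%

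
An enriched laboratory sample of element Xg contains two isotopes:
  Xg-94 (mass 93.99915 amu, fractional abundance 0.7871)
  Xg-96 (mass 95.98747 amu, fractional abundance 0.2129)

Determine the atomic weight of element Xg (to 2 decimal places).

94.42 amu

The abundance-weighted mean is 0.7871 × 93.99915 + 0.2129 × 95.98747
= 73.986731 + 20.435732 = 94.422463 amu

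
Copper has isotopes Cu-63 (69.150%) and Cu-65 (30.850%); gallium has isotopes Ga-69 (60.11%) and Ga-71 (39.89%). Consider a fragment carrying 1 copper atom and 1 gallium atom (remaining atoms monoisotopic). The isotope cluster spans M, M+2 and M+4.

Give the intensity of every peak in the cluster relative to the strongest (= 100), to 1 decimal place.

Copper pattern (n=1): 0.6915 : 0.3085
Gallium pattern (n=1): 0.6011 : 0.3989
Convolve the two distributions (both contribute in 2-u steps):
  M: 0.6915×0.6011 = 0.415661
  M+2: 0.6915×0.3989 + 0.3085×0.6011 = 0.461279
  M+4: 0.3085×0.3989 = 0.123061
Scale to base peak (0.461279) = 100: 90.1 : 100.0 : 26.7

90.1 : 100.0 : 26.7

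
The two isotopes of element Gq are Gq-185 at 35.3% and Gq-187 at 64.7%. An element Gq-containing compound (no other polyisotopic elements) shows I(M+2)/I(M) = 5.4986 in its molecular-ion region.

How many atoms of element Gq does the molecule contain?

3

For n independent Gq atoms, I(M+2)/I(M) = n · (abundance Gq-187) / (abundance Gq-185) = n · 0.647/0.353.
n = 5.4986 × 0.353/0.647 = 3.00 ≈ 3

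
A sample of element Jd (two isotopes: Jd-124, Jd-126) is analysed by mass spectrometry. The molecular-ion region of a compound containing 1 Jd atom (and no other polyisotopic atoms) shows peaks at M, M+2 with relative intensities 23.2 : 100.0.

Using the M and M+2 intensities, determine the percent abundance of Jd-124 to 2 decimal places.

18.83%

Write p for the Jd-124 fraction. I(M+2)/I(M) = [C(1,1)·p^0·(1−p)] / p^1 = 1·(1−p)/p = 100.0/23.2 = 4.3103
(1−p)/p = 4.3103/1 = 4.3103  ⇒  p = 1/(1 + 4.3103) = 0.1883
Jd-124: 18.83%, Jd-126: 81.17%.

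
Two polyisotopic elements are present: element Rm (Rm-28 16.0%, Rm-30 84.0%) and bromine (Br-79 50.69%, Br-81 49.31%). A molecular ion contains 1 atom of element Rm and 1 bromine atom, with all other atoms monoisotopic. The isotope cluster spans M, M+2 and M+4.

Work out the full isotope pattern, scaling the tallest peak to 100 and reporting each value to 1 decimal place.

Element Rm pattern (n=1): 0.1600 : 0.8400
Bromine pattern (n=1): 0.5069 : 0.4931
Convolve the two distributions (both contribute in 2-u steps):
  M: 0.1600×0.5069 = 0.081104
  M+2: 0.1600×0.4931 + 0.8400×0.5069 = 0.504692
  M+4: 0.8400×0.4931 = 0.414204
Scale to base peak (0.504692) = 100: 16.1 : 100.0 : 82.1

16.1 : 100.0 : 82.1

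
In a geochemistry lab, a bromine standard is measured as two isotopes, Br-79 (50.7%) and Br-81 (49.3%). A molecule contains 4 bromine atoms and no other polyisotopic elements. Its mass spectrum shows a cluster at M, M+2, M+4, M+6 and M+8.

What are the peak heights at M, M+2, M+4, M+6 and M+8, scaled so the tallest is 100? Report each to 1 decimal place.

Each Br atom is independently Br-79 (p = 0.507) or Br-81 (q = 0.493); the cluster is the binomial expansion (p + q)^4.
P(M) = 0.507^4 = 0.066074
P(M+2) = 4 × 0.507^3 × 0.493^1 = 0.256999
P(M+4) = 6 × 0.507^2 × 0.493^2 = 0.374853
P(M+6) = 4 × 0.507^1 × 0.493^3 = 0.243001
P(M+8) = 0.493^4 = 0.059073
The M+4 peak is largest (0.374853); scaling to 100 gives 17.6 : 68.6 : 100.0 : 64.8 : 15.8.

17.6 : 68.6 : 100.0 : 64.8 : 15.8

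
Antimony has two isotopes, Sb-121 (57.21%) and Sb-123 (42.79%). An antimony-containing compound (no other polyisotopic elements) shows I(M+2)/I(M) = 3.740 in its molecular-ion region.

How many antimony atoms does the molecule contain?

5

With n Sb atoms, P(M+2)/P(M) = C(n,1)·p^(n−1)q / p^n = n·q/p = n · 0.4279/0.5721.
n = 3.740 × 0.5721/0.4279 = 5.00 ≈ 5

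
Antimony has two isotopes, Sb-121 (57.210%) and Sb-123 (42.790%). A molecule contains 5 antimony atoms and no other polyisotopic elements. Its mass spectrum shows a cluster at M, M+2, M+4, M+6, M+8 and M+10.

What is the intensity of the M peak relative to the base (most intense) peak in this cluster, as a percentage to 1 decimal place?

17.9%

Term probabilities: M 0.0613, M+2 0.2292, M+4 0.3428, M+6 0.2564, M+8 0.0959, M+10 0.0143. Base peak = M+4.
P(M+4) = C(5,2) × 0.57210^3 × 0.42790^2 = 10 × 0.18724742 × 0.18309841 = 0.342847 (base)
P(M) = C(5,0) × 0.57210^5 × 0.42790^0 = 1 × 0.06128578 × 1.0000 = 0.061286
Relative intensity = 0.061286 / 0.342847 × 100 = 17.9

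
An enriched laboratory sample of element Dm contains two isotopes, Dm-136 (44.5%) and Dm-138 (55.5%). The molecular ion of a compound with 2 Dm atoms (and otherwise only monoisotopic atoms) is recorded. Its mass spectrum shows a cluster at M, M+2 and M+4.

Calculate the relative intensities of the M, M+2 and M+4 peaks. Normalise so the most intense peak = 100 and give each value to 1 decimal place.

40.1 : 100.0 : 62.4

The 2 Dm atoms are independent, so intensities follow the terms of (0.445 + 0.555)^2.
P(M) = 0.445^2 = 0.198025
P(M+2) = 2 × 0.445^1 × 0.555^1 = 0.493950
P(M+4) = 0.555^2 = 0.308025
The M+2 peak is largest (0.493950); scaling to 100 gives 40.1 : 100.0 : 62.4.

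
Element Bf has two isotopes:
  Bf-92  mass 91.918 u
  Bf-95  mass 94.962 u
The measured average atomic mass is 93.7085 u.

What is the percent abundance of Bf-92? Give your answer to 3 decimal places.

With x = fraction of Bf-92 (so Bf-95 is 1 − x):
91.918·x + 94.962·(1 − x) = 93.7085
(91.918 − 94.962)·x = 93.7085 − 94.962
x = -1.2535 / -3.044 = 0.41179 → 41.179% Bf-92, 58.821% Bf-95.

41.179%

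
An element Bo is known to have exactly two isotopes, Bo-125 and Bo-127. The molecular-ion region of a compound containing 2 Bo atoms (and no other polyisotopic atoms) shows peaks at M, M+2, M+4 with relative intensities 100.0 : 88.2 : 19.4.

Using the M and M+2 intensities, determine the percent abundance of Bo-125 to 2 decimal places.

Let p = fractional abundance of Bo-125. I(M+2)/I(M) = [C(2,1)·p^1·(1−p)] / p^2 = 2·(1−p)/p = 88.2/100.0 = 0.8820
(1−p)/p = 0.8820/2 = 0.4410  ⇒  p = 1/(1 + 0.4410) = 0.6940
Bo-125: 69.40%, Bo-127: 30.60%.

69.40%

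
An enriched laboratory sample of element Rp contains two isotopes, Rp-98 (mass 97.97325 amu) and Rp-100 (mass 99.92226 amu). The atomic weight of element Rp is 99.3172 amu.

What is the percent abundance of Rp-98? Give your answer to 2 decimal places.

With x = fraction of Rp-98 (so Rp-100 is 1 − x):
97.97325·x + 99.92226·(1 − x) = 99.3172
(97.97325 − 99.92226)·x = 99.3172 − 99.92226
x = -0.60506 / -1.94901 = 0.31044 → 31.04% Rp-98, 68.96% Rp-100.

31.04%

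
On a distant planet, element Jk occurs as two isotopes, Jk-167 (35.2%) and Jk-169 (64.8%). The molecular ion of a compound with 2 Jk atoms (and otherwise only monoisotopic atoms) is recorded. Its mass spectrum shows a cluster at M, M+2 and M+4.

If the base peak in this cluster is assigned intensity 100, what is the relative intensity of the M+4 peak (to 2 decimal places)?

(0.352 + 0.648)^2 gives M 0.1239, M+2 0.4562, M+4 0.4199; the largest is M+2.
P(M+2) = C(2,1) × 0.352^1 × 0.648^1 = 2 × 0.3520 × 0.6480 = 0.456192 (base)
P(M+4) = C(2,2) × 0.352^0 × 0.648^2 = 1 × 1.0000 × 0.419904 = 0.419904
Relative intensity = 0.419904 / 0.456192 × 100 = 92.05

92.05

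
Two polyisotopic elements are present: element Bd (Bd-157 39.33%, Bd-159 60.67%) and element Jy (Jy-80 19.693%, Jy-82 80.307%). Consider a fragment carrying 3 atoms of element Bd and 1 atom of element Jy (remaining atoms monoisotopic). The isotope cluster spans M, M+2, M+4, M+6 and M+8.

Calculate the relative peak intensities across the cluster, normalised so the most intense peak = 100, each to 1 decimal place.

3.1 : 26.6 : 79.3 : 100.0 : 45.7

Element Bd pattern (n=3): 0.06083757 : 0.28154197 : 0.43430336 : 0.2233171
Element Jy pattern (n=1): 0.19693 : 0.80307
Convolve the two distributions (both contribute in 2-u steps):
  M: 0.06083757×0.19693 = 0.011981
  M+2: 0.06083757×0.80307 + 0.28154197×0.19693 = 0.104301
  M+4: 0.28154197×0.80307 + 0.43430336×0.19693 = 0.311625
  M+6: 0.43430336×0.80307 + 0.2233171×0.19693 = 0.392754
  M+8: 0.2233171×0.80307 = 0.179339
Scale to base peak (0.392754) = 100: 3.1 : 26.6 : 79.3 : 100.0 : 45.7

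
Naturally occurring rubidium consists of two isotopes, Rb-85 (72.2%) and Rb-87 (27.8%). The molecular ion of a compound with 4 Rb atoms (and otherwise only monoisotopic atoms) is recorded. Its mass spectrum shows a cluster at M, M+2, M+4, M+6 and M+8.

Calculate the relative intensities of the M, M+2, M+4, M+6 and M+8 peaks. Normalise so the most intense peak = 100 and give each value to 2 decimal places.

64.93 : 100.00 : 57.76 : 14.83 : 1.43

Expanding (0.722 + 0.278)^4:
P(M) = 0.722^4 = 0.271737
P(M+2) = 4 × 0.722^3 × 0.278^1 = 0.418520
P(M+4) = 6 × 0.722^2 × 0.278^2 = 0.241721
P(M+6) = 4 × 0.722^1 × 0.278^3 = 0.062049
P(M+8) = 0.278^4 = 0.005973
The M+2 peak is largest (0.418520); scaling to 100 gives 64.93 : 100.00 : 57.76 : 14.83 : 1.43.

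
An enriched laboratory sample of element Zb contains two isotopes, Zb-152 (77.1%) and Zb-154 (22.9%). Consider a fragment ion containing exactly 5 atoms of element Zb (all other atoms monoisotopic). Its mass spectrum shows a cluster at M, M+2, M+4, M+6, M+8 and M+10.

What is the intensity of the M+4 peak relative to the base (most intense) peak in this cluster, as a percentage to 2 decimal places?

(0.771 + 0.229)^5 gives M 0.2724, M+2 0.4046, M+4 0.2403, M+6 0.0714, M+8 0.0106, M+10 0.0006; the largest is M+2.
P(M+2) = C(5,1) × 0.771^4 × 0.229^1 = 5 × 0.3533601 × 0.2290 = 0.404597 (base)
P(M+4) = C(5,2) × 0.771^3 × 0.229^2 = 10 × 0.45831401 × 0.052441 = 0.240344
Relative intensity = 0.240344 / 0.404597 × 100 = 59.40

59.40%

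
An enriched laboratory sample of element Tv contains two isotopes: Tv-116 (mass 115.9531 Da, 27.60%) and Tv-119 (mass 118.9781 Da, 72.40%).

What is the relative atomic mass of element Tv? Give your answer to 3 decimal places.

118.143 Da

The abundance-weighted mean is 0.2760 × 115.9531 + 0.7240 × 118.9781
= 32.00306 + 86.14014 = 118.14320 Da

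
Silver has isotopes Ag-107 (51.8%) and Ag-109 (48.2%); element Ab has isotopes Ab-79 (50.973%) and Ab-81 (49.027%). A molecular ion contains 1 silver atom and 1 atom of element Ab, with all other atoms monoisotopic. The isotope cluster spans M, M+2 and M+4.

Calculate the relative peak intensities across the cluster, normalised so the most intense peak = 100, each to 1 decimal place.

52.8 : 100.0 : 47.3

Silver pattern (n=1): 0.5180 : 0.4820
Element Ab pattern (n=1): 0.50973 : 0.49027
Convolve the two distributions (both contribute in 2-u steps):
  M: 0.5180×0.50973 = 0.264040
  M+2: 0.5180×0.49027 + 0.4820×0.50973 = 0.499650
  M+4: 0.4820×0.49027 = 0.236310
Scale to base peak (0.499650) = 100: 52.8 : 100.0 : 47.3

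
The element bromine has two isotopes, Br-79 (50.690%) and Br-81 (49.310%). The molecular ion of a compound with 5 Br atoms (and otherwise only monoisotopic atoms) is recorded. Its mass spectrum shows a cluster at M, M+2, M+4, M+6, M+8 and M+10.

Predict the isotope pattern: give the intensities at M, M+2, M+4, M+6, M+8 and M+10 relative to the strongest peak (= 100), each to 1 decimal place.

The 5 Br atoms are independent, so intensities follow the terms of (0.50690 + 0.49310)^5.
P(M) = 0.50690^5 = 0.033467
P(M+2) = 5 × 0.50690^4 × 0.49310^1 = 0.162777
P(M+4) = 10 × 0.50690^3 × 0.49310^2 = 0.316692
P(M+6) = 10 × 0.50690^2 × 0.49310^3 = 0.308070
P(M+8) = 5 × 0.50690^1 × 0.49310^4 = 0.149842
P(M+10) = 0.49310^5 = 0.029152
The M+4 peak is largest (0.316692); scaling to 100 gives 10.6 : 51.4 : 100.0 : 97.3 : 47.3 : 9.2.

10.6 : 51.4 : 100.0 : 97.3 : 47.3 : 9.2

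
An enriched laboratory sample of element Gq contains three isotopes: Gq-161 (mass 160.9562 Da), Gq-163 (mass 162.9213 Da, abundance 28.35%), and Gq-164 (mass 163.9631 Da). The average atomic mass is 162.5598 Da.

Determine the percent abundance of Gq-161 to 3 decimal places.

36.847%

Let x and y be the fractions of Gq-161 and Gq-164. Then x + y = 1 − 0.2835 = 0.7165 and 160.9562x + 163.9631y = 162.5598 − 0.2835×162.9213 = 116.37161145.
Substituting: 160.9562x + 163.9631(0.7165 − x) = 116.37161145
(160.9562 − 163.9631)x = -1.1079497  ⇒  x = 0.36847, y = 0.34803
Gq-161: 36.847%, Gq-164: 34.803%.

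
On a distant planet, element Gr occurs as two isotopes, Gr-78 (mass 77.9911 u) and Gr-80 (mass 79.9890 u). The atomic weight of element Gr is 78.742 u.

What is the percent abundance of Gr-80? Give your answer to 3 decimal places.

37.584%

With x = fraction of Gr-78 (so Gr-80 is 1 − x):
77.9911·x + 79.9890·(1 − x) = 78.742
(77.9911 − 79.9890)·x = 78.742 − 79.9890
x = -1.2470 / -1.9979 = 0.62416 → 62.416% Gr-78, 37.584% Gr-80.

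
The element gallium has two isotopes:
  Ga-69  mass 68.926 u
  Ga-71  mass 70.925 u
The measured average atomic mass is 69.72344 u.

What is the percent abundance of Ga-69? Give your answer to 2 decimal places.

Writing the weighted mean with unknown fraction x of Ga-69:
68.926·x + 70.925·(1 − x) = 69.72344
(68.926 − 70.925)·x = 69.72344 − 70.925
x = -1.20156 / -1.999 = 0.60108 → 60.11% Ga-69, 39.89% Ga-71.

60.11%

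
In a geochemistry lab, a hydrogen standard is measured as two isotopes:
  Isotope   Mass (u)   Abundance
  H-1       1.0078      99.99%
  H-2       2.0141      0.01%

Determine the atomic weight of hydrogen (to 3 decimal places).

The abundance-weighted mean is 0.9999 × 1.0078 + 0.0001 × 2.0141
= 1.00770 + 0.00020 = 1.00790 u

1.008 u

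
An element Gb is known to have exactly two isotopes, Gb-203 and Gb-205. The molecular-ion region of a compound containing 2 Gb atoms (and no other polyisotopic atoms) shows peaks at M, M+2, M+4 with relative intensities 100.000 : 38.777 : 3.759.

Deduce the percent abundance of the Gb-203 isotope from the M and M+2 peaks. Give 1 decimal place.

83.8%

Let p = fractional abundance of Gb-203. I(M+2)/I(M) = [C(2,1)·p^1·(1−p)] / p^2 = 2·(1−p)/p = 38.777/100.000 = 0.3878
(1−p)/p = 0.3878/2 = 0.1939  ⇒  p = 1/(1 + 0.1939) = 0.8376
Gb-203: 83.8%, Gb-205: 16.2%.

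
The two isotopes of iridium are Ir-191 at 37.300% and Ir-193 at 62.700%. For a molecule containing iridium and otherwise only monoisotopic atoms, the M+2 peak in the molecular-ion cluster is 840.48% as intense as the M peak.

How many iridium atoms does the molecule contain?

5

For n independent Ir atoms, I(M+2)/I(M) = n · (abundance Ir-193) / (abundance Ir-191) = n · 0.62700/0.37300.
n = 8.4048 × 0.37300/0.62700 = 5.00 ≈ 5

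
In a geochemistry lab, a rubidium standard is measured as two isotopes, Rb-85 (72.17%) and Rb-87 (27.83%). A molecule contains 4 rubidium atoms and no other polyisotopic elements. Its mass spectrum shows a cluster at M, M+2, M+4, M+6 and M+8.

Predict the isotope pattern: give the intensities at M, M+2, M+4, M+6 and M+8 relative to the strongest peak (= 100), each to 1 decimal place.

Expanding (0.7217 + 0.2783)^4:
P(M) = 0.7217^4 = 0.271286
P(M+2) = 4 × 0.7217^3 × 0.2783^1 = 0.418450
P(M+4) = 6 × 0.7217^2 × 0.2783^2 = 0.242042
P(M+6) = 4 × 0.7217^1 × 0.2783^3 = 0.062224
P(M+8) = 0.2783^4 = 0.005999
The M+2 peak is largest (0.418450); scaling to 100 gives 64.8 : 100.0 : 57.8 : 14.9 : 1.4.

64.8 : 100.0 : 57.8 : 14.9 : 1.4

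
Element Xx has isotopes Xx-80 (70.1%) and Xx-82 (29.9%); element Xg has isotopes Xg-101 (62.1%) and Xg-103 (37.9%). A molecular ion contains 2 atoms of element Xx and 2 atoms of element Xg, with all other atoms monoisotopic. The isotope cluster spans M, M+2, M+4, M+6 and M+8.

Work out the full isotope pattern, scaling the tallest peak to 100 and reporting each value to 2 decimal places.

Element Xx pattern (n=2): 0.491401 : 0.419198 : 0.089401
Element Xg pattern (n=2): 0.385641 : 0.470718 : 0.143641
Convolve the two distributions (both contribute in 2-u steps):
  M: 0.491401×0.385641 = 0.189504
  M+2: 0.491401×0.470718 + 0.419198×0.385641 = 0.392971
  M+4: 0.491401×0.143641 + 0.419198×0.470718 + 0.089401×0.385641 = 0.302386
  M+6: 0.419198×0.143641 + 0.089401×0.470718 = 0.102297
  M+8: 0.089401×0.143641 = 0.012842
Scale to base peak (0.392971) = 100: 48.22 : 100.00 : 76.95 : 26.03 : 3.27

48.22 : 100.00 : 76.95 : 26.03 : 3.27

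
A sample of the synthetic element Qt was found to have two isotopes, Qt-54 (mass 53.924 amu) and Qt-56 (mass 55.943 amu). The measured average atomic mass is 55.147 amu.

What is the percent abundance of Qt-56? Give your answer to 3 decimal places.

60.575%

With x = fraction of Qt-54 (so Qt-56 is 1 − x):
53.924·x + 55.943·(1 − x) = 55.147
(53.924 − 55.943)·x = 55.147 − 55.943
x = -0.796 / -2.019 = 0.39425 → 39.425% Qt-54, 60.575% Qt-56.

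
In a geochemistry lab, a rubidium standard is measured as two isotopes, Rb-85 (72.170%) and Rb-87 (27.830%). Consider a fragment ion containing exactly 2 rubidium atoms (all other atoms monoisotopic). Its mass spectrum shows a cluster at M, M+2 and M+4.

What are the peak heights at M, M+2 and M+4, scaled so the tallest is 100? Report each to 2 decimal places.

Each Rb atom is independently Rb-85 (p = 0.72170) or Rb-87 (q = 0.27830); the cluster is the binomial expansion (p + q)^2.
P(M) = 0.72170^2 = 0.520851
P(M+2) = 2 × 0.72170^1 × 0.27830^1 = 0.401698
P(M+4) = 0.27830^2 = 0.077451
The M peak is largest (0.520851); scaling to 100 gives 100.00 : 77.12 : 14.87.

100.00 : 77.12 : 14.87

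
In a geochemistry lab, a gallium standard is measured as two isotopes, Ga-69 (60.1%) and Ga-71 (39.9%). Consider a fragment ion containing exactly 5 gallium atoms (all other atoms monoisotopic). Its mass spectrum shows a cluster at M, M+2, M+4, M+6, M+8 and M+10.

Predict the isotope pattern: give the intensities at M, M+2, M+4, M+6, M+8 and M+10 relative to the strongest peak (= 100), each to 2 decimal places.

Expanding (0.601 + 0.399)^5:
P(M) = 0.601^5 = 0.078410
P(M+2) = 5 × 0.601^4 × 0.399^1 = 0.260280
P(M+4) = 10 × 0.601^3 × 0.399^2 = 0.345596
P(M+6) = 10 × 0.601^2 × 0.399^3 = 0.229439
P(M+8) = 5 × 0.601^1 × 0.399^4 = 0.076162
P(M+10) = 0.399^5 = 0.010113
The M+4 peak is largest (0.345596); scaling to 100 gives 22.69 : 75.31 : 100.00 : 66.39 : 22.04 : 2.93.

22.69 : 75.31 : 100.00 : 66.39 : 22.04 : 2.93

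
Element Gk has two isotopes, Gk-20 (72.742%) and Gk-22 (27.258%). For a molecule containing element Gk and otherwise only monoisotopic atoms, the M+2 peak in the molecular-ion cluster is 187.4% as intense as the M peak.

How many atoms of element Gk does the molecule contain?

For n independent Gk atoms, I(M+2)/I(M) = n · (abundance Gk-22) / (abundance Gk-20) = n · 0.27258/0.72742.
n = 1.874 × 0.72742/0.27258 = 5.00 ≈ 5

5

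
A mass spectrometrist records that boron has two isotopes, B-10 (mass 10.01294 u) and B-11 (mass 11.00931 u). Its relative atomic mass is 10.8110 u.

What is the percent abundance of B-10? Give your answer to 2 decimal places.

19.90%

Let x be the fractional abundance of B-10; then B-11 has abundance 1 − x.
10.01294·x + 11.00931·(1 − x) = 10.8110
(10.01294 − 11.00931)·x = 10.8110 − 11.00931
x = -0.19831 / -0.99637 = 0.19903 → 19.90% B-10, 80.10% B-11.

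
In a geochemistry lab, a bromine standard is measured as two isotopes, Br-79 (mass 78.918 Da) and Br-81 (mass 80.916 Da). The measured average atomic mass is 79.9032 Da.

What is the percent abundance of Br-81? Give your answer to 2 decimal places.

49.31%

Let x be the fractional abundance of Br-79; then Br-81 has abundance 1 − x.
78.918·x + 80.916·(1 − x) = 79.9032
(78.918 − 80.916)·x = 79.9032 − 80.916
x = -1.0128 / -1.998 = 0.50691 → 50.69% Br-79, 49.31% Br-81.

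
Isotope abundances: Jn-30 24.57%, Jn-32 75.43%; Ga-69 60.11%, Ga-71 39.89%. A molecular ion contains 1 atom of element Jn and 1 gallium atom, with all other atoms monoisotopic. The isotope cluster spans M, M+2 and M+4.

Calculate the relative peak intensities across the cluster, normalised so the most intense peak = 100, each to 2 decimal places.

26.78 : 100.00 : 54.57

Element Jn pattern (n=1): 0.2457 : 0.7543
Gallium pattern (n=1): 0.6011 : 0.3989
Convolve the two distributions (both contribute in 2-u steps):
  M: 0.2457×0.6011 = 0.147690
  M+2: 0.2457×0.3989 + 0.7543×0.6011 = 0.551419
  M+4: 0.7543×0.3989 = 0.300890
Scale to base peak (0.551419) = 100: 26.78 : 100.00 : 54.57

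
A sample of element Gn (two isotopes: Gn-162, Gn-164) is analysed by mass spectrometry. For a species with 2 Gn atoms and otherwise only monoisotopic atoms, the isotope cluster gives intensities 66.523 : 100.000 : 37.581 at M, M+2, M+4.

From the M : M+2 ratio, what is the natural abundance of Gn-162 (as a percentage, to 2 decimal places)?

57.09%

Write p for the Gn-162 fraction. I(M+2)/I(M) = [C(2,1)·p^1·(1−p)] / p^2 = 2·(1−p)/p = 100.000/66.523 = 1.5032
(1−p)/p = 1.5032/2 = 0.7516  ⇒  p = 1/(1 + 0.7516) = 0.5709
Gn-162: 57.09%, Gn-164: 42.91%.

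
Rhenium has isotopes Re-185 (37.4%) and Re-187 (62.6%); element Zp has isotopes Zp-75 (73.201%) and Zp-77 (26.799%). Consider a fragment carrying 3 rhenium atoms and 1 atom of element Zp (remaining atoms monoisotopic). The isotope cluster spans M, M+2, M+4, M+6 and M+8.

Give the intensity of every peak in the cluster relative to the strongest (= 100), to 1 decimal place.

9.8 : 52.6 : 100.0 : 75.8 : 16.8

Rhenium pattern (n=3): 0.05231362 : 0.26268713 : 0.43968487 : 0.24531438
Element Zp pattern (n=1): 0.73201 : 0.26799
Convolve the two distributions (both contribute in 2-u steps):
  M: 0.05231362×0.73201 = 0.038294
  M+2: 0.05231362×0.26799 + 0.26268713×0.73201 = 0.206309
  M+4: 0.26268713×0.26799 + 0.43968487×0.73201 = 0.392251
  M+6: 0.43968487×0.26799 + 0.24531438×0.73201 = 0.297404
  M+8: 0.24531438×0.26799 = 0.065742
Scale to base peak (0.392251) = 100: 9.8 : 52.6 : 100.0 : 75.8 : 16.8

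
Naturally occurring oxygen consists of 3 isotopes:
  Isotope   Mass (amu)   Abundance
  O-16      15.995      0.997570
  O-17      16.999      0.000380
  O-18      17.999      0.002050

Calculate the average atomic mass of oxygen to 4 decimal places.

15.9995 amu

Ar = Σ fᵢ·mᵢ = 0.997570 × 15.995 + 0.000380 × 16.999 + 0.002050 × 17.999
= 15.95613 + 0.00646 + 0.03690 = 15.99949 amu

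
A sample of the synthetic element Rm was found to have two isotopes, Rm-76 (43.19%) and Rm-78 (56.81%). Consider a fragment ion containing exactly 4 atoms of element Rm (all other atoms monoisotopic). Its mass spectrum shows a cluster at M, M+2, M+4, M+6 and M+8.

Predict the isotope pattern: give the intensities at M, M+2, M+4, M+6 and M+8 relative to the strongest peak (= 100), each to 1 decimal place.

The 4 Rm atoms are independent, so intensities follow the terms of (0.4319 + 0.5681)^4.
P(M) = 0.4319^4 = 0.034796
P(M+2) = 4 × 0.4319^3 × 0.5681^1 = 0.183077
P(M+4) = 6 × 0.4319^2 × 0.5681^2 = 0.361216
P(M+6) = 4 × 0.4319^1 × 0.5681^3 = 0.316751
P(M+8) = 0.5681^4 = 0.104160
The M+4 peak is largest (0.361216); scaling to 100 gives 9.6 : 50.7 : 100.0 : 87.7 : 28.8.

9.6 : 50.7 : 100.0 : 87.7 : 28.8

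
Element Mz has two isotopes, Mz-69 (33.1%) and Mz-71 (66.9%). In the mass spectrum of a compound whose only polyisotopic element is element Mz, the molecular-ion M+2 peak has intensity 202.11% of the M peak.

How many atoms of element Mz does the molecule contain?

With n Mz atoms, P(M+2)/P(M) = C(n,1)·p^(n−1)q / p^n = n·q/p = n · 0.669/0.331.
n = 2.0211 × 0.331/0.669 = 1.00 ≈ 1

1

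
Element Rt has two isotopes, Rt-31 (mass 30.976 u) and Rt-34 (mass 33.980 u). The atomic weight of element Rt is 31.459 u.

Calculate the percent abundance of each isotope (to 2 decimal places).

With x = fraction of Rt-31 (so Rt-34 is 1 − x):
30.976·x + 33.980·(1 − x) = 31.459
(30.976 − 33.980)·x = 31.459 − 33.980
x = -2.521 / -3.004 = 0.83921 → 83.92% Rt-31, 16.08% Rt-34.

Rt-31: 83.92%, Rt-34: 16.08%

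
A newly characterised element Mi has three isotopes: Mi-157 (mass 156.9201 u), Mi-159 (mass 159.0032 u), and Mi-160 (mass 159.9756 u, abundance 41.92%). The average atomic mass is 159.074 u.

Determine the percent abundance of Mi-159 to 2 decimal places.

41.91%

Let x and y be the fractions of Mi-157 and Mi-159. Then x + y = 1 − 0.4192 = 0.5808 and 156.9201x + 159.0032y = 159.074 − 0.4192×159.9756 = 92.01222848.
Substituting: 156.9201x + 159.0032(0.5808 − x) = 92.01222848
(156.9201 − 159.0032)x = -0.33683008  ⇒  x = 0.16170, y = 0.41910
Mi-157: 16.17%, Mi-159: 41.91%.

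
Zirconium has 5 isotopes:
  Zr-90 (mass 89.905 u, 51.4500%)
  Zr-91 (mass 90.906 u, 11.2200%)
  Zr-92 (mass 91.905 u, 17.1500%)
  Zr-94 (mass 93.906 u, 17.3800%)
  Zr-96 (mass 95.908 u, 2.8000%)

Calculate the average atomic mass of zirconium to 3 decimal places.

Average mass = Σ (abundance × isotope mass) = 0.514500 × 89.905 + 0.112200 × 90.906 + 0.171500 × 91.905 + 0.173800 × 93.906 + 0.028000 × 95.908
= 46.2561 + 10.1997 + 15.7617 + 16.3209 + 2.6854 = 91.2238 u

91.224 u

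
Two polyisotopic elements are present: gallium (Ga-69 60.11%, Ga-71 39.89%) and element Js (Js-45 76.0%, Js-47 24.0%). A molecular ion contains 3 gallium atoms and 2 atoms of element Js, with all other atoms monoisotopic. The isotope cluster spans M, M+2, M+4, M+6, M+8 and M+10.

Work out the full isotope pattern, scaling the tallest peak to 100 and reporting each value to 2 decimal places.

37.34 : 97.92 : 100.00 : 49.48 : 11.81 : 1.09

Gallium pattern (n=3): 0.21719018 : 0.43239309 : 0.28694328 : 0.06347345
Element Js pattern (n=2): 0.5776 : 0.3648 : 0.0576
Convolve the two distributions (both contribute in 2-u steps):
  M: 0.21719018×0.5776 = 0.125449
  M+2: 0.21719018×0.3648 + 0.43239309×0.5776 = 0.328981
  M+4: 0.21719018×0.0576 + 0.43239309×0.3648 + 0.28694328×0.5776 = 0.335986
  M+6: 0.43239309×0.0576 + 0.28694328×0.3648 + 0.06347345×0.5776 = 0.166245
  M+8: 0.28694328×0.0576 + 0.06347345×0.3648 = 0.039683
  M+10: 0.06347345×0.0576 = 0.003656
Scale to base peak (0.335986) = 100: 37.34 : 97.92 : 100.00 : 49.48 : 11.81 : 1.09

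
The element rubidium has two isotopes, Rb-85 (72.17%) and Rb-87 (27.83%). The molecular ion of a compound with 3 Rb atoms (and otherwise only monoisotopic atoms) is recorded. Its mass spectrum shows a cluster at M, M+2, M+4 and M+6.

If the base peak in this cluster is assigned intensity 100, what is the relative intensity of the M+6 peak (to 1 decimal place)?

5.0

(0.7217 + 0.2783)^3 gives M 0.3759, M+2 0.4349, M+4 0.1677, M+6 0.0216; the largest is M+2.
P(M+2) = C(3,1) × 0.7217^2 × 0.2783^1 = 3 × 0.52085089 × 0.2783 = 0.434858 (base)
P(M+6) = C(3,3) × 0.7217^0 × 0.2783^3 = 1 × 1.0000 × 0.02155458 = 0.021555
Relative intensity = 0.021555 / 0.434858 × 100 = 5.0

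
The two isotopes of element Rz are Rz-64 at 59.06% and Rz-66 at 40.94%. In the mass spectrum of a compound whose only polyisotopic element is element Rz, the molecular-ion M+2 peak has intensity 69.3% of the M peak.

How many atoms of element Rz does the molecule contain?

1

The M+2/M ratio from n Rz atoms is n · q/p = n · 0.4094/0.5906.
n = 0.693 × 0.5906/0.4094 = 1.00 ≈ 1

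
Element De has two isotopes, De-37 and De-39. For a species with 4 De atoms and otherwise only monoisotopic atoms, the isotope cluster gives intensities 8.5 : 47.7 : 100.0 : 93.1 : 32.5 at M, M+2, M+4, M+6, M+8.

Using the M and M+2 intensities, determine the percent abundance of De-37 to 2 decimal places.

If p is the fraction of De that is De-37, then I(M+2)/I(M) = [C(4,1)·p^3·(1−p)] / p^4 = 4·(1−p)/p = 47.7/8.5 = 5.6118
(1−p)/p = 5.6118/4 = 1.4029  ⇒  p = 1/(1 + 1.4029) = 0.4162
De-37: 41.62%, De-39: 58.38%.

41.62%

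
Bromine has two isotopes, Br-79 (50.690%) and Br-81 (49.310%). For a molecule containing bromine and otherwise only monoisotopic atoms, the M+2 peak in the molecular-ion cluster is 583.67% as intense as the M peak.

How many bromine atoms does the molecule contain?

The M+2/M ratio from n Br atoms is n · q/p = n · 0.49310/0.50690.
n = 5.8367 × 0.50690/0.49310 = 6.00 ≈ 6

6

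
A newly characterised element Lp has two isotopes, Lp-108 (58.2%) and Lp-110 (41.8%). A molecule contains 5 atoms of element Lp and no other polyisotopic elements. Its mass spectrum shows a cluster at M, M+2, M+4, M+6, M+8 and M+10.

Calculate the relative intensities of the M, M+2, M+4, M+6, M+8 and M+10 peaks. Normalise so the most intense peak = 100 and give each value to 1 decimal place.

19.4 : 69.6 : 100.0 : 71.8 : 25.8 : 3.7

Each Lp atom is independently Lp-108 (p = 0.582) or Lp-110 (q = 0.418); the cluster is the binomial expansion (p + q)^5.
P(M) = 0.582^5 = 0.066775
P(M+2) = 5 × 0.582^4 × 0.418^1 = 0.239794
P(M+4) = 10 × 0.582^3 × 0.418^2 = 0.344446
P(M+6) = 10 × 0.582^2 × 0.418^3 = 0.247386
P(M+8) = 5 × 0.582^1 × 0.418^4 = 0.088838
P(M+10) = 0.418^5 = 0.012761
The M+4 peak is largest (0.344446); scaling to 100 gives 19.4 : 69.6 : 100.0 : 71.8 : 25.8 : 3.7.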